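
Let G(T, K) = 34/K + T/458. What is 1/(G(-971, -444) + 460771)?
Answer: 25419/11712282212 ≈ 2.1703e-6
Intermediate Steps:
G(T, K) = 34/K + T/458 (G(T, K) = 34/K + T*(1/458) = 34/K + T/458)
1/(G(-971, -444) + 460771) = 1/((34/(-444) + (1/458)*(-971)) + 460771) = 1/((34*(-1/444) - 971/458) + 460771) = 1/((-17/222 - 971/458) + 460771) = 1/(-55837/25419 + 460771) = 1/(11712282212/25419) = 25419/11712282212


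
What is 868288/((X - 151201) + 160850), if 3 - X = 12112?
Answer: -217072/615 ≈ -352.96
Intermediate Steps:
X = -12109 (X = 3 - 1*12112 = 3 - 12112 = -12109)
868288/((X - 151201) + 160850) = 868288/((-12109 - 151201) + 160850) = 868288/(-163310 + 160850) = 868288/(-2460) = 868288*(-1/2460) = -217072/615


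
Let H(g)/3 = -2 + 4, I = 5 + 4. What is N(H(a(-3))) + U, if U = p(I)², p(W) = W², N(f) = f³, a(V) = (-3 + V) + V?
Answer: 6777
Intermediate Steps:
I = 9
a(V) = -3 + 2*V
H(g) = 6 (H(g) = 3*(-2 + 4) = 3*2 = 6)
U = 6561 (U = (9²)² = 81² = 6561)
N(H(a(-3))) + U = 6³ + 6561 = 216 + 6561 = 6777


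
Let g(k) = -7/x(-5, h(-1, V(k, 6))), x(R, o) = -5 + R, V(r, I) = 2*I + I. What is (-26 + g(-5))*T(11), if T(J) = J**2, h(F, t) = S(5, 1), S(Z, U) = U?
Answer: -30613/10 ≈ -3061.3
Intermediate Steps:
V(r, I) = 3*I
h(F, t) = 1
g(k) = 7/10 (g(k) = -7/(-5 - 5) = -7/(-10) = -7*(-1/10) = 7/10)
(-26 + g(-5))*T(11) = (-26 + 7/10)*11**2 = -253/10*121 = -30613/10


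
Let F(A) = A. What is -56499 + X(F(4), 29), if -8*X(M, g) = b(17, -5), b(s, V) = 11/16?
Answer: -7231883/128 ≈ -56499.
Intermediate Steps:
b(s, V) = 11/16 (b(s, V) = 11*(1/16) = 11/16)
X(M, g) = -11/128 (X(M, g) = -⅛*11/16 = -11/128)
-56499 + X(F(4), 29) = -56499 - 11/128 = -7231883/128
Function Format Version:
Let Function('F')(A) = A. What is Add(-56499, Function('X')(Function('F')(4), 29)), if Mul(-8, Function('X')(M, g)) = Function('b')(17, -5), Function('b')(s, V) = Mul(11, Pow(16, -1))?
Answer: Rational(-7231883, 128) ≈ -56499.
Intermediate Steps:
Function('b')(s, V) = Rational(11, 16) (Function('b')(s, V) = Mul(11, Rational(1, 16)) = Rational(11, 16))
Function('X')(M, g) = Rational(-11, 128) (Function('X')(M, g) = Mul(Rational(-1, 8), Rational(11, 16)) = Rational(-11, 128))
Add(-56499, Function('X')(Function('F')(4), 29)) = Add(-56499, Rational(-11, 128)) = Rational(-7231883, 128)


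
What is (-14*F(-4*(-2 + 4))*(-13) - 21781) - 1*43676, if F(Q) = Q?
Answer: -66913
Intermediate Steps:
(-14*F(-4*(-2 + 4))*(-13) - 21781) - 1*43676 = (-(-56)*(-2 + 4)*(-13) - 21781) - 1*43676 = (-(-56)*2*(-13) - 21781) - 43676 = (-14*(-8)*(-13) - 21781) - 43676 = (112*(-13) - 21781) - 43676 = (-1456 - 21781) - 43676 = -23237 - 43676 = -66913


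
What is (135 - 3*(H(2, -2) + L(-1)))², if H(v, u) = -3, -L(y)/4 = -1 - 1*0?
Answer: 17424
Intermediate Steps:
L(y) = 4 (L(y) = -4*(-1 - 1*0) = -4*(-1 + 0) = -4*(-1) = 4)
(135 - 3*(H(2, -2) + L(-1)))² = (135 - 3*(-3 + 4))² = (135 - 3*1)² = (135 - 3)² = 132² = 17424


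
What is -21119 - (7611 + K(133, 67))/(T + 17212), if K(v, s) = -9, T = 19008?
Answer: -382468891/18110 ≈ -21119.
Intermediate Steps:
-21119 - (7611 + K(133, 67))/(T + 17212) = -21119 - (7611 - 9)/(19008 + 17212) = -21119 - 7602/36220 = -21119 - 1*3801/18110 = -21119 - 3801/18110 = -382468891/18110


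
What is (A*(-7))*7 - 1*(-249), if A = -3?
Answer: 396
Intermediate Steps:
(A*(-7))*7 - 1*(-249) = -3*(-7)*7 - 1*(-249) = 21*7 + 249 = 147 + 249 = 396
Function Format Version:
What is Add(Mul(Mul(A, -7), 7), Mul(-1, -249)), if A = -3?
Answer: 396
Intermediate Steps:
Add(Mul(Mul(A, -7), 7), Mul(-1, -249)) = Add(Mul(Mul(-3, -7), 7), Mul(-1, -249)) = Add(Mul(21, 7), 249) = Add(147, 249) = 396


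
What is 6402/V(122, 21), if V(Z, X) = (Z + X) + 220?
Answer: 194/11 ≈ 17.636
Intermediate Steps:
V(Z, X) = 220 + X + Z (V(Z, X) = (X + Z) + 220 = 220 + X + Z)
6402/V(122, 21) = 6402/(220 + 21 + 122) = 6402/363 = 6402*(1/363) = 194/11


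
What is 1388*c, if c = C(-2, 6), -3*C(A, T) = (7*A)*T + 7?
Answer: 106876/3 ≈ 35625.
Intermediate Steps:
C(A, T) = -7/3 - 7*A*T/3 (C(A, T) = -((7*A)*T + 7)/3 = -(7*A*T + 7)/3 = -(7 + 7*A*T)/3 = -7/3 - 7*A*T/3)
c = 77/3 (c = -7/3 - 7/3*(-2)*6 = -7/3 + 28 = 77/3 ≈ 25.667)
1388*c = 1388*(77/3) = 106876/3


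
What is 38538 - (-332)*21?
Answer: 45510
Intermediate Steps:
38538 - (-332)*21 = 38538 - 1*(-6972) = 38538 + 6972 = 45510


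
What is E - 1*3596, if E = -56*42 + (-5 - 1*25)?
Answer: -5978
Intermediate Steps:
E = -2382 (E = -2352 + (-5 - 25) = -2352 - 30 = -2382)
E - 1*3596 = -2382 - 1*3596 = -2382 - 3596 = -5978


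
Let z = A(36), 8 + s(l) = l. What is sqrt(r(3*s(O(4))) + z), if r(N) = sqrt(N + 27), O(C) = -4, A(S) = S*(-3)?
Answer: sqrt(-108 + 3*I) ≈ 0.1443 + 10.393*I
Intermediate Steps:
A(S) = -3*S
s(l) = -8 + l
z = -108 (z = -3*36 = -108)
r(N) = sqrt(27 + N)
sqrt(r(3*s(O(4))) + z) = sqrt(sqrt(27 + 3*(-8 - 4)) - 108) = sqrt(sqrt(27 + 3*(-12)) - 108) = sqrt(sqrt(27 - 36) - 108) = sqrt(sqrt(-9) - 108) = sqrt(3*I - 108) = sqrt(-108 + 3*I)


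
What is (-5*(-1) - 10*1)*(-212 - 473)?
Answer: 3425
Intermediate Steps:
(-5*(-1) - 10*1)*(-212 - 473) = (5 - 10)*(-685) = -5*(-685) = 3425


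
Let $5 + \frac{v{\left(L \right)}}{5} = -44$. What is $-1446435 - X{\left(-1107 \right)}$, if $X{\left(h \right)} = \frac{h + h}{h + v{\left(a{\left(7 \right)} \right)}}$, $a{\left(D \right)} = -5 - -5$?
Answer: $- \frac{977791167}{676} \approx -1.4464 \cdot 10^{6}$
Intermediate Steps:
$a{\left(D \right)} = 0$ ($a{\left(D \right)} = -5 + 5 = 0$)
$v{\left(L \right)} = -245$ ($v{\left(L \right)} = -25 + 5 \left(-44\right) = -25 - 220 = -245$)
$X{\left(h \right)} = \frac{2 h}{-245 + h}$ ($X{\left(h \right)} = \frac{h + h}{h - 245} = \frac{2 h}{-245 + h}$)
$-1446435 - X{\left(-1107 \right)} = -1446435 - 2 \left(-1107\right) \frac{1}{-245 - 1107} = -1446435 - 2 \left(-1107\right) \frac{1}{-1352} = -1446435 - 2 \left(-1107\right) \left(- \frac{1}{1352}\right) = -1446435 - \frac{1107}{676} = - \frac{977791167}{676}$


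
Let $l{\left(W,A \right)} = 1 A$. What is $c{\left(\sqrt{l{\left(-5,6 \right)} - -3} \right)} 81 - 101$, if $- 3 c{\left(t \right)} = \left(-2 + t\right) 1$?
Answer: $-128$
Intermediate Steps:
$l{\left(W,A \right)} = A$
$c{\left(t \right)} = \frac{2}{3} - \frac{t}{3}$ ($c{\left(t \right)} = - \frac{\left(-2 + t\right) 1}{3} = - \frac{-2 + t}{3} = \frac{2}{3} - \frac{t}{3}$)
$c{\left(\sqrt{l{\left(-5,6 \right)} - -3} \right)} 81 - 101 = \left(\frac{2}{3} - \frac{\sqrt{6 - -3}}{3}\right) 81 - 101 = \left(\frac{2}{3} - \frac{\sqrt{6 + 3}}{3}\right) 81 - 101 = \left(\frac{2}{3} - \frac{\sqrt{9}}{3}\right) 81 - 101 = \left(\frac{2}{3} - 1\right) 81 - 101 = \left(- \frac{1}{3}\right) 81 - 101 = -27 - 101 = -128$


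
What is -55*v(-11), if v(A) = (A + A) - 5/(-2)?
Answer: 2145/2 ≈ 1072.5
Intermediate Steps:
v(A) = 5/2 + 2*A (v(A) = 2*A - 5*(-½) = 2*A + 5/2 = 5/2 + 2*A)
-55*v(-11) = -55*(5/2 + 2*(-11)) = -55*(5/2 - 22) = -55*(-39/2) = 2145/2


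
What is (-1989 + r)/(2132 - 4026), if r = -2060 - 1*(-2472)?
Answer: 1577/1894 ≈ 0.83263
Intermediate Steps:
r = 412 (r = -2060 + 2472 = 412)
(-1989 + r)/(2132 - 4026) = (-1989 + 412)/(2132 - 4026) = -1577/(-1894) = -1577*(-1/1894) = 1577/1894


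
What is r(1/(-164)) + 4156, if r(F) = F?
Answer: 681583/164 ≈ 4156.0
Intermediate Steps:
r(1/(-164)) + 4156 = 1/(-164) + 4156 = -1/164 + 4156 = 681583/164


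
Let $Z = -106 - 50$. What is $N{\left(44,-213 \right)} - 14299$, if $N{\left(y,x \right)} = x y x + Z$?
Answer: $1981781$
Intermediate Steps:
$Z = -156$
$N{\left(y,x \right)} = -156 + y x^{2}$ ($N{\left(y,x \right)} = x y x - 156 = y x^{2} - 156 = -156 + y x^{2}$)
$N{\left(44,-213 \right)} - 14299 = \left(-156 + 44 \left(-213\right)^{2}\right) - 14299 = \left(-156 + 44 \cdot 45369\right) - 14299 = \left(-156 + 1996236\right) - 14299 = 1996080 - 14299 = 1981781$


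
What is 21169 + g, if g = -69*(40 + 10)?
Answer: 17719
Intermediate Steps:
g = -3450 (g = -69*50 = -3450)
21169 + g = 21169 - 3450 = 17719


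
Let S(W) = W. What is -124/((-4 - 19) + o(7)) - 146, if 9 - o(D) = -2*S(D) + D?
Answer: -898/7 ≈ -128.29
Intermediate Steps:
o(D) = 9 + D (o(D) = 9 - (-2*D + D) = 9 - (-1)*D = 9 + D)
-124/((-4 - 19) + o(7)) - 146 = -124/((-4 - 19) + (9 + 7)) - 146 = -124/(-23 + 16) - 146 = -124/(-7) - 146 = -124*(-⅐) - 146 = 124/7 - 146 = -898/7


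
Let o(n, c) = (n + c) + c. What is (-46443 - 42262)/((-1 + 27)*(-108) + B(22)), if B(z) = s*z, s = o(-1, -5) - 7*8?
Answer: 88705/4282 ≈ 20.716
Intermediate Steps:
o(n, c) = n + 2*c (o(n, c) = (c + n) + c = n + 2*c)
s = -67 (s = (-1 + 2*(-5)) - 7*8 = (-1 - 10) - 56 = -11 - 56 = -67)
B(z) = -67*z
(-46443 - 42262)/((-1 + 27)*(-108) + B(22)) = (-46443 - 42262)/((-1 + 27)*(-108) - 67*22) = -88705/(26*(-108) - 1474) = -88705/(-2808 - 1474) = -88705/(-4282) = -88705*(-1/4282) = 88705/4282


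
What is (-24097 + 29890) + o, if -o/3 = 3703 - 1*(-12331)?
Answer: -42309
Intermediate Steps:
o = -48102 (o = -3*(3703 - 1*(-12331)) = -3*(3703 + 12331) = -3*16034 = -48102)
(-24097 + 29890) + o = (-24097 + 29890) - 48102 = 5793 - 48102 = -42309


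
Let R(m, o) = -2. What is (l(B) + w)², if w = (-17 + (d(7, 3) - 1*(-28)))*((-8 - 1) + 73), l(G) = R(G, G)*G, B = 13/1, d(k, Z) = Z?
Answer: 756900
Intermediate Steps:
B = 13 (B = 13*1 = 13)
l(G) = -2*G
w = 896 (w = (-17 + (3 - 1*(-28)))*((-8 - 1) + 73) = (-17 + (3 + 28))*(-9 + 73) = (-17 + 31)*64 = 14*64 = 896)
(l(B) + w)² = (-2*13 + 896)² = (-26 + 896)² = 870² = 756900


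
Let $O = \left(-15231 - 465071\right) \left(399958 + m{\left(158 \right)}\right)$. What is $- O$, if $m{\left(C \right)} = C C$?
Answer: $204090886444$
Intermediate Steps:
$m{\left(C \right)} = C^{2}$
$O = -204090886444$ ($O = \left(-15231 - 465071\right) \left(399958 + 158^{2}\right) = - 480302 \left(399958 + 24964\right) = \left(-480302\right) 424922 = -204090886444$)
$- O = \left(-1\right) \left(-204090886444\right) = 204090886444$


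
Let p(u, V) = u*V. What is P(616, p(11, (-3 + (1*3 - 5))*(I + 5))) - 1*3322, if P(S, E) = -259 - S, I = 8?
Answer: -4197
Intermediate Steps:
p(u, V) = V*u
P(616, p(11, (-3 + (1*3 - 5))*(I + 5))) - 1*3322 = (-259 - 1*616) - 1*3322 = (-259 - 616) - 3322 = -875 - 3322 = -4197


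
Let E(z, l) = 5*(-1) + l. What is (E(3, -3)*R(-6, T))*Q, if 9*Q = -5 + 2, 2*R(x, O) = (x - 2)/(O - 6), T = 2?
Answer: 8/3 ≈ 2.6667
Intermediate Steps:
R(x, O) = (-2 + x)/(2*(-6 + O)) (R(x, O) = ((x - 2)/(O - 6))/2 = ((-2 + x)/(-6 + O))/2 = (-2 + x)/(2*(-6 + O)))
E(z, l) = -5 + l
Q = -⅓ (Q = (-5 + 2)/9 = (⅑)*(-3) = -⅓ ≈ -0.33333)
(E(3, -3)*R(-6, T))*Q = ((-5 - 3)*((-2 - 6)/(2*(-6 + 2))))*(-⅓) = -4*(-8)/(-4)*(-⅓) = -4*(-1)*(-8)/4*(-⅓) = -8*1*(-⅓) = -8*(-⅓) = 8/3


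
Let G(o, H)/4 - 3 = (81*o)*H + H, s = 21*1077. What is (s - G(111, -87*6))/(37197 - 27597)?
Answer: 6265967/3200 ≈ 1958.1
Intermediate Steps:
s = 22617
G(o, H) = 12 + 4*H + 324*H*o (G(o, H) = 12 + 4*((81*o)*H + H) = 12 + 4*(81*H*o + H) = 12 + 4*(H + 81*H*o) = 12 + (4*H + 324*H*o) = 12 + 4*H + 324*H*o)
(s - G(111, -87*6))/(37197 - 27597) = (22617 - (12 + 4*(-87*6) + 324*(-87*6)*111))/(37197 - 27597) = (22617 - (12 + 4*(-522) + 324*(-522)*111))/9600 = (22617 - (12 - 2088 - 18773208))*(1/9600) = (22617 - 1*(-18775284))*(1/9600) = (22617 + 18775284)*(1/9600) = 18797901*(1/9600) = 6265967/3200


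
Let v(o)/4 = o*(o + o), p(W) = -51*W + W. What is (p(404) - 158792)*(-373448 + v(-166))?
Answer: 27385776000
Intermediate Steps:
p(W) = -50*W
v(o) = 8*o² (v(o) = 4*(o*(o + o)) = 4*(o*(2*o)) = 4*(2*o²) = 8*o²)
(p(404) - 158792)*(-373448 + v(-166)) = (-50*404 - 158792)*(-373448 + 8*(-166)²) = (-20200 - 158792)*(-373448 + 8*27556) = -178992*(-373448 + 220448) = -178992*(-153000) = 27385776000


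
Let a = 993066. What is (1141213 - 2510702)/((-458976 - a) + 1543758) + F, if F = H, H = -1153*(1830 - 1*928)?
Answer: -95386559785/91716 ≈ -1.0400e+6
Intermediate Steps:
H = -1040006 (H = -1153*(1830 - 928) = -1153*902 = -1040006)
F = -1040006
(1141213 - 2510702)/((-458976 - a) + 1543758) + F = (1141213 - 2510702)/((-458976 - 1*993066) + 1543758) - 1040006 = -1369489/((-458976 - 993066) + 1543758) - 1040006 = -1369489/(-1452042 + 1543758) - 1040006 = -1369489/91716 - 1040006 = -95386559785/91716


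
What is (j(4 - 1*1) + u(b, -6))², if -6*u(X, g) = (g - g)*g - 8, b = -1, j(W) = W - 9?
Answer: 196/9 ≈ 21.778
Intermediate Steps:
j(W) = -9 + W
u(X, g) = 4/3 (u(X, g) = -((g - g)*g - 8)/6 = -(0*g - 8)/6 = -(0 - 8)/6 = -⅙*(-8) = 4/3)
(j(4 - 1*1) + u(b, -6))² = ((-9 + (4 - 1*1)) + 4/3)² = ((-9 + (4 - 1)) + 4/3)² = ((-9 + 3) + 4/3)² = (-6 + 4/3)² = (-14/3)² = 196/9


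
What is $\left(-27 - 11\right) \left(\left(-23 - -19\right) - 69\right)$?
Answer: $2774$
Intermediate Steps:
$\left(-27 - 11\right) \left(\left(-23 - -19\right) - 69\right) = \left(-27 - 11\right) \left(\left(-23 + 19\right) - 69\right) = \left(-27 - 11\right) \left(-4 - 69\right) = \left(-38\right) \left(-73\right) = 2774$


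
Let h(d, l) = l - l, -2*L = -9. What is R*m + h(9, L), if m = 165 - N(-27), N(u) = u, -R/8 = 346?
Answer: -531456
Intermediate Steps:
L = 9/2 (L = -½*(-9) = 9/2 ≈ 4.5000)
R = -2768 (R = -8*346 = -2768)
h(d, l) = 0
m = 192 (m = 165 - 1*(-27) = 165 + 27 = 192)
R*m + h(9, L) = -2768*192 + 0 = -531456 + 0 = -531456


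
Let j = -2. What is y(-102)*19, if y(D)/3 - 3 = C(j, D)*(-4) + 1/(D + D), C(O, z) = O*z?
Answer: -3151207/68 ≈ -46341.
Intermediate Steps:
y(D) = 9 + 24*D + 3/(2*D) (y(D) = 9 + 3*(-2*D*(-4) + 1/(D + D)) = 9 + 3*(8*D + 1/(2*D)) = 9 + 3*(1/(2*D) + 8*D) = 9 + (24*D + 3/(2*D)) = 9 + 24*D + 3/(2*D))
y(-102)*19 = (9 + 24*(-102) + (3/2)/(-102))*19 = (9 - 2448 + (3/2)*(-1/102))*19 = (9 - 2448 - 1/68)*19 = -165853/68*19 = -3151207/68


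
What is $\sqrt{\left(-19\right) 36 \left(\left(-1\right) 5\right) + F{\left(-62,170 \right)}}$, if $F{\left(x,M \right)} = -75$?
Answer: $\sqrt{3345} \approx 57.836$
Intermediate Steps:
$\sqrt{\left(-19\right) 36 \left(\left(-1\right) 5\right) + F{\left(-62,170 \right)}} = \sqrt{\left(-19\right) 36 \left(\left(-1\right) 5\right) - 75} = \sqrt{\left(-684\right) \left(-5\right) - 75} = \sqrt{3420 - 75} = \sqrt{3345}$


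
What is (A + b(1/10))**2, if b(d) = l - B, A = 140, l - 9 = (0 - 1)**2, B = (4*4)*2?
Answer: 13924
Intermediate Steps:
B = 32 (B = 16*2 = 32)
l = 10 (l = 9 + (0 - 1)**2 = 9 + (-1)**2 = 9 + 1 = 10)
b(d) = -22 (b(d) = 10 - 1*32 = 10 - 32 = -22)
(A + b(1/10))**2 = (140 - 22)**2 = 118**2 = 13924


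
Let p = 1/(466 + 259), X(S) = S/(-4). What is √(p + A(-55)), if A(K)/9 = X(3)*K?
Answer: √31222241/290 ≈ 19.268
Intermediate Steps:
X(S) = -S/4 (X(S) = S*(-¼) = -S/4)
A(K) = -27*K/4 (A(K) = 9*((-¼*3)*K) = 9*(-3*K/4) = -27*K/4)
p = 1/725 ≈ 0.0013793
√(p + A(-55)) = √(1/725 - 27/4*(-55)) = √(1/725 + 1485/4) = √(1076629/2900) = √31222241/290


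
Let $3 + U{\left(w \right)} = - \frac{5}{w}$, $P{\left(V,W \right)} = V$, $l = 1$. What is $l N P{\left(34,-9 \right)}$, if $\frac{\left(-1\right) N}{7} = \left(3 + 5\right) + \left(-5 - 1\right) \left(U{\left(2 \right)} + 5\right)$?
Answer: $-2618$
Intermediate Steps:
$U{\left(w \right)} = -3 - \frac{5}{w}$
$N = -77$ ($N = - 7 \left(\left(3 + 5\right) + \left(-5 - 1\right) \left(\left(-3 - \frac{5}{2}\right) + 5\right)\right) = - 7 \left(8 - 6 \left(\left(-3 - \frac{5}{2}\right) + 5\right)\right) = - 7 \left(8 - 6 \left(- \frac{11}{2} + 5\right)\right) = - 7 \left(8 - -3\right) = - 7 \left(8 + 3\right) = \left(-7\right) 11 = -77$)
$l N P{\left(34,-9 \right)} = 1 \left(-77\right) 34 = \left(-77\right) 34 = -2618$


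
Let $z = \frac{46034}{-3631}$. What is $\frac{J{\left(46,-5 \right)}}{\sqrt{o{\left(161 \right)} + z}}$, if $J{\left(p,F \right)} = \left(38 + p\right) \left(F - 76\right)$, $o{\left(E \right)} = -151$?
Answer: $\frac{2268 i \sqrt{239773085}}{66035} \approx 531.83 i$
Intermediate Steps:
$J{\left(p,F \right)} = \left(-76 + F\right) \left(38 + p\right)$ ($J{\left(p,F \right)} = \left(38 + p\right) \left(-76 + F\right) = \left(-76 + F\right) \left(38 + p\right)$)
$z = - \frac{46034}{3631}$ ($z = 46034 \left(- \frac{1}{3631}\right) = - \frac{46034}{3631} \approx -12.678$)
$\frac{J{\left(46,-5 \right)}}{\sqrt{o{\left(161 \right)} + z}} = \frac{-2888 - 3496 + 38 \left(-5\right) - 230}{\sqrt{-151 - \frac{46034}{3631}}} = \frac{-2888 - 3496 - 190 - 230}{\sqrt{- \frac{594315}{3631}}} = - \frac{6804}{\frac{3}{3631} i \sqrt{239773085}} = - 6804 \left(- \frac{i \sqrt{239773085}}{198105}\right) = \frac{2268 i \sqrt{239773085}}{66035}$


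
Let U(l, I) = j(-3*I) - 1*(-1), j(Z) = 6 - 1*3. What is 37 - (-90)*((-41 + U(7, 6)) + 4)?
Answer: -2933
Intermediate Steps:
j(Z) = 3 (j(Z) = 6 - 3 = 3)
U(l, I) = 4 (U(l, I) = 3 - 1*(-1) = 3 + 1 = 4)
37 - (-90)*((-41 + U(7, 6)) + 4) = 37 - (-90)*((-41 + 4) + 4) = 37 - (-90)*(-37 + 4) = 37 - (-90)*(-33) = 37 - 90*33 = 37 - 2970 = -2933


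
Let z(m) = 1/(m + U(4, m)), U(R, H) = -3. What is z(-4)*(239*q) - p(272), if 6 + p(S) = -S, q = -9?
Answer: 4097/7 ≈ 585.29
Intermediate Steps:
p(S) = -6 - S
z(m) = 1/(-3 + m) (z(m) = 1/(m - 3) = 1/(-3 + m))
z(-4)*(239*q) - p(272) = (239*(-9))/(-3 - 4) - (-6 - 1*272) = -2151/(-7) - (-6 - 272) = -1/7*(-2151) - 1*(-278) = 2151/7 + 278 = 4097/7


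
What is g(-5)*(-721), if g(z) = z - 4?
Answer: 6489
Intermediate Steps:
g(z) = -4 + z
g(-5)*(-721) = (-4 - 5)*(-721) = -9*(-721) = 6489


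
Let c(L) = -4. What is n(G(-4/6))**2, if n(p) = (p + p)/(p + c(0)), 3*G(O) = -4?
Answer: 1/4 ≈ 0.25000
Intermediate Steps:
G(O) = -4/3 (G(O) = (1/3)*(-4) = -4/3)
n(p) = 2*p/(-4 + p) (n(p) = (p + p)/(p - 4) = (2*p)/(-4 + p) = 2*p/(-4 + p))
n(G(-4/6))**2 = (2*(-4/3)/(-4 - 4/3))**2 = (2*(-4/3)/(-16/3))**2 = (2*(-4/3)*(-3/16))**2 = (1/2)**2 = 1/4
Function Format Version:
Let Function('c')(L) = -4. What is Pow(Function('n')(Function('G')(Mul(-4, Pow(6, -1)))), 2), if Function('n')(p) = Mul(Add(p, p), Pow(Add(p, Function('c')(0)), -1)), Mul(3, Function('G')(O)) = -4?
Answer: Rational(1, 4) ≈ 0.25000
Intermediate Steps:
Function('G')(O) = Rational(-4, 3) (Function('G')(O) = Mul(Rational(1, 3), -4) = Rational(-4, 3))
Function('n')(p) = Mul(2, p, Pow(Add(-4, p), -1)) (Function('n')(p) = Mul(Add(p, p), Pow(Add(p, -4), -1)) = Mul(Mul(2, p), Pow(Add(-4, p), -1)) = Mul(2, p, Pow(Add(-4, p), -1)))
Pow(Function('n')(Function('G')(Mul(-4, Pow(6, -1)))), 2) = Pow(Mul(2, Rational(-4, 3), Pow(Add(-4, Rational(-4, 3)), -1)), 2) = Pow(Mul(2, Rational(-4, 3), Pow(Rational(-16, 3), -1)), 2) = Pow(Mul(2, Rational(-4, 3), Rational(-3, 16)), 2) = Pow(Rational(1, 2), 2) = Rational(1, 4)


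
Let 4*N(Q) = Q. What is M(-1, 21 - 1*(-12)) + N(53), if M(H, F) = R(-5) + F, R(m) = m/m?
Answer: 189/4 ≈ 47.250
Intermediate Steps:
N(Q) = Q/4
R(m) = 1
M(H, F) = 1 + F
M(-1, 21 - 1*(-12)) + N(53) = (1 + (21 - 1*(-12))) + (¼)*53 = (1 + (21 + 12)) + 53/4 = (1 + 33) + 53/4 = 34 + 53/4 = 189/4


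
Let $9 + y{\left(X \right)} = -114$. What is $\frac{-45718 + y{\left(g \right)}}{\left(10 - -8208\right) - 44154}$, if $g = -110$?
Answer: $\frac{45841}{35936} \approx 1.2756$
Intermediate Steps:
$y{\left(X \right)} = -123$ ($y{\left(X \right)} = -9 - 114 = -123$)
$\frac{-45718 + y{\left(g \right)}}{\left(10 - -8208\right) - 44154} = \frac{-45718 - 123}{\left(10 - -8208\right) - 44154} = - \frac{45841}{\left(10 + 8208\right) - 44154} = - \frac{45841}{8218 - 44154} = - \frac{45841}{-35936} = \left(-45841\right) \left(- \frac{1}{35936}\right) = \frac{45841}{35936}$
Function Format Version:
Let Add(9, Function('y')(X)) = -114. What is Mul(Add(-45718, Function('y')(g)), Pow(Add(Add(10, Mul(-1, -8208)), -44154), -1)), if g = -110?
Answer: Rational(45841, 35936) ≈ 1.2756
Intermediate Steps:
Function('y')(X) = -123 (Function('y')(X) = Add(-9, -114) = -123)
Mul(Add(-45718, Function('y')(g)), Pow(Add(Add(10, Mul(-1, -8208)), -44154), -1)) = Mul(Add(-45718, -123), Pow(Add(Add(10, Mul(-1, -8208)), -44154), -1)) = Mul(-45841, Pow(Add(Add(10, 8208), -44154), -1)) = Mul(-45841, Pow(Add(8218, -44154), -1)) = Mul(-45841, Pow(-35936, -1)) = Mul(-45841, Rational(-1, 35936)) = Rational(45841, 35936)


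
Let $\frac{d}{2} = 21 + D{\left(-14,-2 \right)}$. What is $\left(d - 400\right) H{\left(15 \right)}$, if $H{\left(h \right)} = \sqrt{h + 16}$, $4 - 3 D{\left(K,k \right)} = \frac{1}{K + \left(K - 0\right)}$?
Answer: $- \frac{14923 \sqrt{31}}{42} \approx -1978.3$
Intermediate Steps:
$D{\left(K,k \right)} = \frac{4}{3} - \frac{1}{6 K}$ ($D{\left(K,k \right)} = \frac{4}{3} - \frac{1}{3 \left(K + \left(K - 0\right)\right)} = \frac{4}{3} - \frac{1}{3 \left(K + \left(K + 0\right)\right)} = \frac{4}{3} - \frac{1}{3 \left(K + K\right)} = \frac{4}{3} - \frac{1}{3 \cdot 2 K} = \frac{4}{3} - \frac{\frac{1}{2} \frac{1}{K}}{3} = \frac{4}{3} - \frac{1}{6 K}$)
$H{\left(h \right)} = \sqrt{16 + h}$
$d = \frac{1877}{42}$ ($d = 2 \left(21 + \frac{-1 + 8 \left(-14\right)}{6 \left(-14\right)}\right) = 2 \left(21 + \frac{1}{6} \left(- \frac{1}{14}\right) \left(-1 - 112\right)\right) = 2 \left(21 + \frac{1}{6} \left(- \frac{1}{14}\right) \left(-113\right)\right) = 2 \left(21 + \frac{113}{84}\right) = 2 \cdot \frac{1877}{84} = \frac{1877}{42} \approx 44.69$)
$\left(d - 400\right) H{\left(15 \right)} = \left(\frac{1877}{42} - 400\right) \sqrt{16 + 15} = - \frac{14923 \sqrt{31}}{42}$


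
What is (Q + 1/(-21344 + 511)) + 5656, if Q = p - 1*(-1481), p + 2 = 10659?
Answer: 370702401/20833 ≈ 17794.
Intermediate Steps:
p = 10657 (p = -2 + 10659 = 10657)
Q = 12138 (Q = 10657 - 1*(-1481) = 10657 + 1481 = 12138)
(Q + 1/(-21344 + 511)) + 5656 = (12138 + 1/(-21344 + 511)) + 5656 = (12138 + 1/(-20833)) + 5656 = (12138 - 1/20833) + 5656 = 252870953/20833 + 5656 = 370702401/20833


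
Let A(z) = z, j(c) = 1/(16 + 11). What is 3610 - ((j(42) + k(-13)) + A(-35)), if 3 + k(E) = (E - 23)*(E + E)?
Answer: 73223/27 ≈ 2712.0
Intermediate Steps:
k(E) = -3 + 2*E*(-23 + E) (k(E) = -3 + (E - 23)*(E + E) = -3 + (-23 + E)*(2*E) = -3 + 2*E*(-23 + E))
j(c) = 1/27
3610 - ((j(42) + k(-13)) + A(-35)) = 3610 - ((1/27 + (-3 - 46*(-13) + 2*(-13)²)) - 35) = 3610 - ((1/27 + (-3 + 598 + 2*169)) - 35) = 3610 - ((1/27 + (-3 + 598 + 338)) - 35) = 3610 - ((1/27 + 933) - 35) = 3610 - (25192/27 - 35) = 3610 - 1*24247/27 = 3610 - 24247/27 = 73223/27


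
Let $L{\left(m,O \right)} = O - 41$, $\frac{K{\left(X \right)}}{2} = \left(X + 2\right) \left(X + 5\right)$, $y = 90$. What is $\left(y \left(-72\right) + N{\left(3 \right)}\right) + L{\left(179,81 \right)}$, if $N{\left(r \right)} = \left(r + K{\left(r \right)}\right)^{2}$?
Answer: $449$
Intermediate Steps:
$K{\left(X \right)} = 2 \left(2 + X\right) \left(5 + X\right)$ ($K{\left(X \right)} = 2 \left(X + 2\right) \left(X + 5\right) = 2 \left(2 + X\right) \left(5 + X\right)$)
$N{\left(r \right)} = \left(20 + 2 r^{2} + 15 r\right)^{2}$ ($N{\left(r \right)} = \left(r + \left(20 + 2 r^{2} + 14 r\right)\right)^{2} = \left(20 + 2 r^{2} + 15 r\right)^{2}$)
$L{\left(m,O \right)} = -41 + O$
$\left(y \left(-72\right) + N{\left(3 \right)}\right) + L{\left(179,81 \right)} = \left(90 \left(-72\right) + \left(20 + 2 \cdot 3^{2} + 15 \cdot 3\right)^{2}\right) + \left(-41 + 81\right) = \left(-6480 + \left(20 + 2 \cdot 9 + 45\right)^{2}\right) + 40 = \left(-6480 + \left(20 + 18 + 45\right)^{2}\right) + 40 = \left(-6480 + 83^{2}\right) + 40 = \left(-6480 + 6889\right) + 40 = 409 + 40 = 449$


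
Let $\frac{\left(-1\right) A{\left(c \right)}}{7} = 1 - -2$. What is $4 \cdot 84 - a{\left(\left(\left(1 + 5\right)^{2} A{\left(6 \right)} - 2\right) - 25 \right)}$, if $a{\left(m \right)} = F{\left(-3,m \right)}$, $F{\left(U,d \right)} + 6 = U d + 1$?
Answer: $-2008$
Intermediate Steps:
$A{\left(c \right)} = -21$ ($A{\left(c \right)} = - 7 \left(1 - -2\right) = - 7 \left(1 + 2\right) = \left(-7\right) 3 = -21$)
$F{\left(U,d \right)} = -5 + U d$ ($F{\left(U,d \right)} = -6 + \left(U d + 1\right) = -6 + \left(1 + U d\right) = -5 + U d$)
$a{\left(m \right)} = -5 - 3 m$
$4 \cdot 84 - a{\left(\left(\left(1 + 5\right)^{2} A{\left(6 \right)} - 2\right) - 25 \right)} = 4 \cdot 84 - \left(-5 - 3 \left(\left(\left(1 + 5\right)^{2} \left(-21\right) - 2\right) - 25\right)\right) = 336 - \left(-5 - 3 \left(\left(6^{2} \left(-21\right) - 2\right) - 25\right)\right) = 336 - \left(-5 - 3 \left(\left(36 \left(-21\right) - 2\right) - 25\right)\right) = 336 - \left(-5 - 3 \left(\left(-756 - 2\right) - 25\right)\right) = 336 - \left(-5 - 3 \left(-758 - 25\right)\right) = 336 - \left(-5 - -2349\right) = 336 - \left(-5 + 2349\right) = 336 - 2344 = -2008$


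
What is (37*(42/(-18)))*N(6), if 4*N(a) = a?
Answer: -259/2 ≈ -129.50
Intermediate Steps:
N(a) = a/4
(37*(42/(-18)))*N(6) = (37*(42/(-18)))*((¼)*6) = (37*(42*(-1/18)))*(3/2) = (37*(-7/3))*(3/2) = -259/3*3/2 = -259/2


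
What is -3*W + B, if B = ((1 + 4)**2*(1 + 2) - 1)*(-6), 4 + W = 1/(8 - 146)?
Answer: -19871/46 ≈ -431.98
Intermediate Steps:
W = -553/138 (W = -4 + 1/(8 - 146) = -4 + 1/(-138) = -4 - 1/138 = -553/138 ≈ -4.0072)
B = -444 (B = (5**2*3 - 1)*(-6) = (25*3 - 1)*(-6) = (75 - 1)*(-6) = 74*(-6) = -444)
-3*W + B = -3*(-553/138) - 444 = 553/46 - 444 = -19871/46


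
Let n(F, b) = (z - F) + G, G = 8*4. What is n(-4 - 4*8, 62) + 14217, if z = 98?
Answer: 14383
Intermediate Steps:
G = 32
n(F, b) = 130 - F (n(F, b) = (98 - F) + 32 = 130 - F)
n(-4 - 4*8, 62) + 14217 = (130 - (-4 - 4*8)) + 14217 = (130 - (-4 - 32)) + 14217 = (130 - 1*(-36)) + 14217 = (130 + 36) + 14217 = 166 + 14217 = 14383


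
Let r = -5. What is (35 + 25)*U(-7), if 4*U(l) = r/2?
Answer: -75/2 ≈ -37.500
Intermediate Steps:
U(l) = -5/8 (U(l) = (-5/2)/4 = (-5*½)/4 = (¼)*(-5/2) = -5/8)
(35 + 25)*U(-7) = (35 + 25)*(-5/8) = 60*(-5/8) = -75/2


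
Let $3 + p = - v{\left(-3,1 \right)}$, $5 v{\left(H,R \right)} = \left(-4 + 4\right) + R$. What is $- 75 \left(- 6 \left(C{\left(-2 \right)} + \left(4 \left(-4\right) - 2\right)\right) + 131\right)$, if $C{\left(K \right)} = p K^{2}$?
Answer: $-23685$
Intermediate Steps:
$v{\left(H,R \right)} = \frac{R}{5}$ ($v{\left(H,R \right)} = \frac{\left(-4 + 4\right) + R}{5} = \frac{0 + R}{5} = \frac{R}{5}$)
$p = - \frac{16}{5}$ ($p = -3 - \frac{1}{5} \cdot 1 = -3 - \frac{1}{5} = - \frac{16}{5} \approx -3.2$)
$C{\left(K \right)} = - \frac{16 K^{2}}{5}$
$- 75 \left(- 6 \left(C{\left(-2 \right)} + \left(4 \left(-4\right) - 2\right)\right) + 131\right) = - 75 \left(- 6 \left(- \frac{16 \left(-2\right)^{2}}{5} + \left(4 \left(-4\right) - 2\right)\right) + 131\right) = - 75 \left(- 6 \left(\left(- \frac{16}{5}\right) 4 - 18\right) + 131\right) = - 75 \left(- 6 \left(- \frac{64}{5} - 18\right) + 131\right) = - 75 \left(\left(-6\right) \left(- \frac{154}{5}\right) + 131\right) = - 75 \left(\frac{924}{5} + 131\right) = \left(-75\right) \frac{1579}{5} = -23685$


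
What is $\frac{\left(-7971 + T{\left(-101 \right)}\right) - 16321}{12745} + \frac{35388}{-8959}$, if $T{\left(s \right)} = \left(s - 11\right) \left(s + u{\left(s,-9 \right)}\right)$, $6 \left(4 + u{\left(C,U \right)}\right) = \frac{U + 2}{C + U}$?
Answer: $- \frac{92945306884}{18840105075} \approx -4.9334$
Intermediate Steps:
$u{\left(C,U \right)} = -4 + \frac{2 + U}{6 \left(C + U\right)}$ ($u{\left(C,U \right)} = -4 + \frac{\left(U + 2\right) \frac{1}{C + U}}{6} = -4 + \frac{\left(2 + U\right) \frac{1}{C + U}}{6} = -4 + \frac{\frac{1}{C + U} \left(2 + U\right)}{6} = -4 + \frac{2 + U}{6 \left(C + U\right)}$)
$T{\left(s \right)} = \left(-11 + s\right) \left(s + \frac{209 - 24 s}{6 \left(-9 + s\right)}\right)$ ($T{\left(s \right)} = \left(s - 11\right) \left(s + \frac{2 - 24 s - -207}{6 \left(s - 9\right)}\right) = \left(-11 + s\right) \left(s + \frac{2 - 24 s + 207}{6 \left(-9 + s\right)}\right) = \left(-11 + s\right) \left(s + \frac{209 - 24 s}{6 \left(-9 + s\right)}\right)$)
$\frac{\left(-7971 + T{\left(-101 \right)}\right) - 16321}{12745} + \frac{35388}{-8959} = \frac{\left(-7971 + \frac{-2299 - 144 \left(-101\right)^{2} + 6 \left(-101\right)^{3} + 1067 \left(-101\right)}{6 \left(-9 - 101\right)}\right) - 16321}{12745} + \frac{35388}{-8959} = \left(\left(-7971 + \frac{-2299 - 1468944 + 6 \left(-1030301\right) - 107767}{6 \left(-110\right)}\right) - 16321\right) \frac{1}{12745} + 35388 \left(- \frac{1}{8959}\right) = \left(\left(-7971 + \frac{1}{6} \left(- \frac{1}{110}\right) \left(-2299 - 1468944 - 6181806 - 107767\right)\right) - 16321\right) \frac{1}{12745} - \frac{35388}{8959} = \left(\left(-7971 + \frac{1}{6} \left(- \frac{1}{110}\right) \left(-7760816\right)\right) - 16321\right) \frac{1}{12745} - \frac{35388}{8959} = \left(\left(-7971 + \frac{1940204}{165}\right) - 16321\right) \frac{1}{12745} - \frac{35388}{8959} = \left(\frac{624989}{165} - 16321\right) \frac{1}{12745} - \frac{35388}{8959} = \left(- \frac{2067976}{165}\right) \frac{1}{12745} - \frac{35388}{8959} = - \frac{2067976}{2102925} - \frac{35388}{8959} = - \frac{92945306884}{18840105075}$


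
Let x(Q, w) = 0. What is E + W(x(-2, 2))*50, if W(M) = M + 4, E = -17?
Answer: 183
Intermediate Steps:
W(M) = 4 + M
E + W(x(-2, 2))*50 = -17 + (4 + 0)*50 = -17 + 4*50 = -17 + 200 = 183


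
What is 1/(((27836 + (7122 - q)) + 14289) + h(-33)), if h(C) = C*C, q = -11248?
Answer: 1/61584 ≈ 1.6238e-5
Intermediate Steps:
h(C) = C²
1/(((27836 + (7122 - q)) + 14289) + h(-33)) = 1/(((27836 + (7122 - 1*(-11248))) + 14289) + (-33)²) = 1/(((27836 + (7122 + 11248)) + 14289) + 1089) = 1/(((27836 + 18370) + 14289) + 1089) = 1/((46206 + 14289) + 1089) = 1/(60495 + 1089) = 1/61584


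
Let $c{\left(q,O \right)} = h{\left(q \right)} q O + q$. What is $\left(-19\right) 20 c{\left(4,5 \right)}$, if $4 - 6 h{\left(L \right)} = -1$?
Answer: $- \frac{23560}{3} \approx -7853.3$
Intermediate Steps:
$h{\left(L \right)} = \frac{5}{6}$ ($h{\left(L \right)} = \frac{2}{3} - - \frac{1}{6} = \frac{2}{3} + \frac{1}{6} = \frac{5}{6}$)
$c{\left(q,O \right)} = q + \frac{5 O q}{6}$ ($c{\left(q,O \right)} = \frac{5 q}{6} O + q = \frac{5 O q}{6} + q = q + \frac{5 O q}{6}$)
$\left(-19\right) 20 c{\left(4,5 \right)} = \left(-19\right) 20 \cdot \frac{1}{6} \cdot 4 \left(6 + 5 \cdot 5\right) = - 380 \cdot \frac{1}{6} \cdot 4 \left(6 + 25\right) = - 380 \cdot \frac{1}{6} \cdot 4 \cdot 31 = \left(-380\right) \frac{62}{3} = - \frac{23560}{3}$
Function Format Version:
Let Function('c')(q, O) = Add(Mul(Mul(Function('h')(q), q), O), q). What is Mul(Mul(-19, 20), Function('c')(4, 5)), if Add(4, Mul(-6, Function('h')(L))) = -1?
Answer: Rational(-23560, 3) ≈ -7853.3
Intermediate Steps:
Function('h')(L) = Rational(5, 6) (Function('h')(L) = Add(Rational(2, 3), Mul(Rational(-1, 6), -1)) = Add(Rational(2, 3), Rational(1, 6)) = Rational(5, 6))
Function('c')(q, O) = Add(q, Mul(Rational(5, 6), O, q)) (Function('c')(q, O) = Add(Mul(Mul(Rational(5, 6), q), O), q) = Add(Mul(Rational(5, 6), O, q), q) = Add(q, Mul(Rational(5, 6), O, q)))
Mul(Mul(-19, 20), Function('c')(4, 5)) = Mul(Mul(-19, 20), Mul(Rational(1, 6), 4, Add(6, Mul(5, 5)))) = Mul(-380, Mul(Rational(1, 6), 4, Add(6, 25))) = Mul(-380, Mul(Rational(1, 6), 4, 31)) = Mul(-380, Rational(62, 3)) = Rational(-23560, 3)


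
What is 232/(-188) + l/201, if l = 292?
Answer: 2066/9447 ≈ 0.21869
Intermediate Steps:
232/(-188) + l/201 = 232/(-188) + 292/201 = 232*(-1/188) + 292*(1/201) = -58/47 + 292/201 = 2066/9447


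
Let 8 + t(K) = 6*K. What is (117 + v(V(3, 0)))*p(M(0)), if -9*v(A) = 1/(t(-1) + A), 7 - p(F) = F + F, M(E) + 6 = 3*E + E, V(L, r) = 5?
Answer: 180082/81 ≈ 2223.2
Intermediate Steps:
M(E) = -6 + 4*E (M(E) = -6 + (3*E + E) = -6 + 4*E)
t(K) = -8 + 6*K
p(F) = 7 - 2*F (p(F) = 7 - (F + F) = 7 - 2*F)
v(A) = -1/(9*(-14 + A)) (v(A) = -1/(9*((-8 + 6*(-1)) + A)) = -1/(9*((-8 - 6) + A)) = -1/(9*(-14 + A)))
(117 + v(V(3, 0)))*p(M(0)) = (117 - 1/(-126 + 9*5))*(7 - 2*(-6 + 4*0)) = (117 - 1/(-126 + 45))*(7 - 2*(-6 + 0)) = (117 - 1/(-81))*(7 - 2*(-6)) = (117 - 1*(-1/81))*(7 + 12) = (117 + 1/81)*19 = (9478/81)*19 = 180082/81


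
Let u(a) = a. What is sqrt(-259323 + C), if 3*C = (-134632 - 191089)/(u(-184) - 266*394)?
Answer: I*sqrt(714592804862599)/52494 ≈ 509.24*I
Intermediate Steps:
C = 325721/314964 (C = ((-134632 - 191089)/(-184 - 266*394))/3 = (-325721/(-184 - 104804))/3 = (-325721/(-104988))/3 = (-325721*(-1/104988))/3 = (1/3)*(325721/104988) = 325721/314964 ≈ 1.0342)
sqrt(-259323 + C) = sqrt(-259323 + 325721/314964) = sqrt(-81677083651/314964) = I*sqrt(714592804862599)/52494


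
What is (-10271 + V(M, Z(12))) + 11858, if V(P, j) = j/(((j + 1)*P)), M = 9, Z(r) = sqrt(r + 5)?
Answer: 228545/144 - sqrt(17)/144 ≈ 1587.1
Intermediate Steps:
Z(r) = sqrt(5 + r)
V(P, j) = j/(P*(1 + j)) (V(P, j) = j/(((1 + j)*P)) = j/((P*(1 + j))) = j*(1/(P*(1 + j))) = j/(P*(1 + j)))
(-10271 + V(M, Z(12))) + 11858 = (-10271 + sqrt(5 + 12)/(9*(1 + sqrt(5 + 12)))) + 11858 = (-10271 + sqrt(17)*(1/9)/(1 + sqrt(17))) + 11858 = (-10271 + sqrt(17)/(9*(1 + sqrt(17)))) + 11858 = 1587 + sqrt(17)/(9*(1 + sqrt(17)))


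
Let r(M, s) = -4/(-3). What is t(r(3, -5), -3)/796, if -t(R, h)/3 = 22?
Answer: -33/398 ≈ -0.082915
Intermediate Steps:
r(M, s) = 4/3 (r(M, s) = -4*(-⅓) = 4/3)
t(R, h) = -66 (t(R, h) = -3*22 = -66)
t(r(3, -5), -3)/796 = -66/796 = -66*1/796 = -33/398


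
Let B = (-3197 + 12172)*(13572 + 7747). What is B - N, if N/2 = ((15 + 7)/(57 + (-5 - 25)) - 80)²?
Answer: 139476278137/729 ≈ 1.9133e+8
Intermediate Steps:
B = 191338025 (B = 8975*21319 = 191338025)
N = 9142088/729 (N = 2*((15 + 7)/(57 + (-5 - 25)) - 80)² = 2*(22/(57 - 30) - 80)² = 2*(22/27 - 80)² = 2*(-2138/27)² = 2*(4571044/729) = 9142088/729 ≈ 12541.)
B - N = 191338025 - 1*9142088/729 = 191338025 - 9142088/729 = 139476278137/729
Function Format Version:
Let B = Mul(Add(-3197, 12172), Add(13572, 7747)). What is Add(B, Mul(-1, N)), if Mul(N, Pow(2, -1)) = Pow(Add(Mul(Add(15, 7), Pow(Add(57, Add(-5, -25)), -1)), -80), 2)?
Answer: Rational(139476278137, 729) ≈ 1.9133e+8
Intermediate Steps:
B = 191338025 (B = Mul(8975, 21319) = 191338025)
N = Rational(9142088, 729) (N = Mul(2, Pow(Add(Mul(Add(15, 7), Pow(Add(57, Add(-5, -25)), -1)), -80), 2)) = Mul(2, Pow(Add(Mul(22, Pow(Add(57, -30), -1)), -80), 2)) = Mul(2, Pow(Add(Mul(22, Pow(27, -1)), -80), 2)) = Mul(2, Pow(Add(Mul(22, Rational(1, 27)), -80), 2)) = Mul(2, Pow(Add(Rational(22, 27), -80), 2)) = Mul(2, Pow(Rational(-2138, 27), 2)) = Mul(2, Rational(4571044, 729)) = Rational(9142088, 729) ≈ 12541.)
Add(B, Mul(-1, N)) = Add(191338025, Mul(-1, Rational(9142088, 729))) = Add(191338025, Rational(-9142088, 729)) = Rational(139476278137, 729)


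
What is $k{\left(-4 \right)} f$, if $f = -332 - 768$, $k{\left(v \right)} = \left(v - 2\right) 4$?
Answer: $26400$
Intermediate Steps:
$k{\left(v \right)} = -8 + 4 v$ ($k{\left(v \right)} = \left(-2 + v\right) 4 = -8 + 4 v$)
$f = -1100$
$k{\left(-4 \right)} f = \left(-8 + 4 \left(-4\right)\right) \left(-1100\right) = \left(-8 - 16\right) \left(-1100\right) = \left(-24\right) \left(-1100\right) = 26400$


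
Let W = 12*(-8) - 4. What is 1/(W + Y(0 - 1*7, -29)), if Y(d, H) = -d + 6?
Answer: -1/87 ≈ -0.011494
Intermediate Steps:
Y(d, H) = 6 - d
W = -100 (W = -96 - 4 = -100)
1/(W + Y(0 - 1*7, -29)) = 1/(-100 + (6 - (0 - 1*7))) = 1/(-100 + (6 - (0 - 7))) = 1/(-100 + (6 - 1*(-7))) = 1/(-100 + (6 + 7)) = 1/(-100 + 13) = 1/(-87) = -1/87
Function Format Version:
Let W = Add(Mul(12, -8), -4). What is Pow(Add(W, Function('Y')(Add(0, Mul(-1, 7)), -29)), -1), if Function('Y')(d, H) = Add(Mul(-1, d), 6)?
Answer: Rational(-1, 87) ≈ -0.011494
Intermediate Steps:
Function('Y')(d, H) = Add(6, Mul(-1, d))
W = -100 (W = Add(-96, -4) = -100)
Pow(Add(W, Function('Y')(Add(0, Mul(-1, 7)), -29)), -1) = Pow(Add(-100, Add(6, Mul(-1, Add(0, Mul(-1, 7))))), -1) = Pow(Add(-100, Add(6, Mul(-1, Add(0, -7)))), -1) = Pow(Add(-100, Add(6, Mul(-1, -7))), -1) = Pow(Add(-100, Add(6, 7)), -1) = Pow(Add(-100, 13), -1) = Pow(-87, -1) = Rational(-1, 87)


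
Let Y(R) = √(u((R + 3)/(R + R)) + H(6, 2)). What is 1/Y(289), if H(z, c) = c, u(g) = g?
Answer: 17*√181/362 ≈ 0.63180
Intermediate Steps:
Y(R) = √(2 + (3 + R)/(2*R)) (Y(R) = √((R + 3)/(R + R) + 2) = √((3 + R)/((2*R)) + 2) = √((3 + R)*(1/(2*R)) + 2) = √((3 + R)/(2*R) + 2) = √(2 + (3 + R)/(2*R)))
1/Y(289) = 1/(√(10 + 6/289)/2) = 1/(√(2896/289)/2) = 1/((4*√181/17)/2) = 1/(2*√181/17) = 17*√181/362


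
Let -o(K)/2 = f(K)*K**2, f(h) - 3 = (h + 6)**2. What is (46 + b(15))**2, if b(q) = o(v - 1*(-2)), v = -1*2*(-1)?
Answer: 10562500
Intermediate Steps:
v = 2 (v = -2*(-1) = 2)
f(h) = 3 + (6 + h)**2 (f(h) = 3 + (h + 6)**2 = 3 + (6 + h)**2)
o(K) = -2*K**2*(3 + (6 + K)**2) (o(K) = -2*(3 + (6 + K)**2)*K**2 = -2*K**2*(3 + (6 + K)**2))
b(q) = -3296 (b(q) = 2*(2 - 1*(-2))**2*(-3 - (6 + (2 - 1*(-2)))**2) = 2*(2 + 2)**2*(-3 - (6 + (2 + 2))**2) = 2*4**2*(-3 - (6 + 4)**2) = 2*16*(-3 - 1*10**2) = 2*16*(-3 - 1*100) = 2*16*(-3 - 100) = 2*16*(-103) = -3296)
(46 + b(15))**2 = (46 - 3296)**2 = (-3250)**2 = 10562500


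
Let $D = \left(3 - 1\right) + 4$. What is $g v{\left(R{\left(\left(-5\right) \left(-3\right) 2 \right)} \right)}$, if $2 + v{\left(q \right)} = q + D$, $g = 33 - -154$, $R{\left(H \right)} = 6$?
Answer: $1870$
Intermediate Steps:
$D = 6$ ($D = 2 + 4 = 6$)
$g = 187$ ($g = 33 + 154 = 187$)
$v{\left(q \right)} = 4 + q$ ($v{\left(q \right)} = -2 + \left(q + 6\right) = -2 + \left(6 + q\right) = 4 + q$)
$g v{\left(R{\left(\left(-5\right) \left(-3\right) 2 \right)} \right)} = 187 \left(4 + 6\right) = 187 \cdot 10 = 1870$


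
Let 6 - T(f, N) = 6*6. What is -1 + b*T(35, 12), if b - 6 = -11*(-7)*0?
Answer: -181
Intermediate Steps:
b = 6 (b = 6 - 11*(-7)*0 = 6 + 77*0 = 6 + 0 = 6)
T(f, N) = -30 (T(f, N) = 6 - 6*6 = 6 - 1*36 = 6 - 36 = -30)
-1 + b*T(35, 12) = -1 + 6*(-30) = -1 - 180 = -181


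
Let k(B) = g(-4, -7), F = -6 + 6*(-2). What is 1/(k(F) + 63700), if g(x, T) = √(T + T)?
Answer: 4550/289835001 - I*√14/4057690014 ≈ 1.5699e-5 - 9.2211e-10*I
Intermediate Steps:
g(x, T) = √2*√T (g(x, T) = √(2*T) = √2*√T)
F = -18 (F = -6 - 12 = -18)
k(B) = I*√14 (k(B) = √2*√(-7) = √2*(I*√7) = I*√14)
1/(k(F) + 63700) = 1/(I*√14 + 63700) = 1/(63700 + I*√14)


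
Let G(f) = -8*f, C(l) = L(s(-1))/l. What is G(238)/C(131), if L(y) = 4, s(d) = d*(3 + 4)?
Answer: -62356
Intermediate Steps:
s(d) = 7*d (s(d) = d*7 = 7*d)
C(l) = 4/l
G(238)/C(131) = (-8*238)/((4/131)) = -1904/(4*(1/131)) = -1904/4/131 = -1904*131/4 = -62356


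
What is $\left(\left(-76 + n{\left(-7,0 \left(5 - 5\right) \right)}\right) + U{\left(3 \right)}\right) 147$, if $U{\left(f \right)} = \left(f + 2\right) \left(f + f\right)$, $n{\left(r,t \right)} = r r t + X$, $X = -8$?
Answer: $-7938$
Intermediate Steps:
$n{\left(r,t \right)} = -8 + t r^{2}$ ($n{\left(r,t \right)} = r r t - 8 = r^{2} t - 8 = t r^{2} - 8 = -8 + t r^{2}$)
$U{\left(f \right)} = 2 f \left(2 + f\right)$ ($U{\left(f \right)} = \left(2 + f\right) 2 f = 2 f \left(2 + f\right)$)
$\left(\left(-76 + n{\left(-7,0 \left(5 - 5\right) \right)}\right) + U{\left(3 \right)}\right) 147 = \left(\left(-76 - \left(8 - 0 \left(5 - 5\right) \left(-7\right)^{2}\right)\right) + 2 \cdot 3 \left(2 + 3\right)\right) 147 = \left(\left(-76 - \left(8 - 0 \cdot 0 \cdot 49\right)\right) + 2 \cdot 3 \cdot 5\right) 147 = \left(\left(-76 + \left(-8 + 0 \cdot 49\right)\right) + 30\right) 147 = \left(\left(-76 + \left(-8 + 0\right)\right) + 30\right) 147 = \left(\left(-76 - 8\right) + 30\right) 147 = \left(-84 + 30\right) 147 = \left(-54\right) 147 = -7938$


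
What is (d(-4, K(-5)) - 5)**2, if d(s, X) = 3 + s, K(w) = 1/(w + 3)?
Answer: 36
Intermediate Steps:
K(w) = 1/(3 + w)
(d(-4, K(-5)) - 5)**2 = ((3 - 4) - 5)**2 = (-1 - 5)**2 = (-6)**2 = 36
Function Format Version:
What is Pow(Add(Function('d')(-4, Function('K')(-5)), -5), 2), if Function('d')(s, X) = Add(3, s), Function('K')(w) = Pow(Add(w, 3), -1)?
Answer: 36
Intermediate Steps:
Function('K')(w) = Pow(Add(3, w), -1)
Pow(Add(Function('d')(-4, Function('K')(-5)), -5), 2) = Pow(Add(Add(3, -4), -5), 2) = Pow(Add(-1, -5), 2) = Pow(-6, 2) = 36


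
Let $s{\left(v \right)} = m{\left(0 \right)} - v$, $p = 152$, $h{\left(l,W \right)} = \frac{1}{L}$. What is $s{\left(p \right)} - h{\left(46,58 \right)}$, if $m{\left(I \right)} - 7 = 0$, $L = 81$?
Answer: $- \frac{11746}{81} \approx -145.01$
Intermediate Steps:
$h{\left(l,W \right)} = \frac{1}{81}$
$m{\left(I \right)} = 7$ ($m{\left(I \right)} = 7 + 0 = 7$)
$s{\left(v \right)} = 7 - v$
$s{\left(p \right)} - h{\left(46,58 \right)} = \left(7 - 152\right) - \frac{1}{81} = -145 - \frac{1}{81} = - \frac{11746}{81}$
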